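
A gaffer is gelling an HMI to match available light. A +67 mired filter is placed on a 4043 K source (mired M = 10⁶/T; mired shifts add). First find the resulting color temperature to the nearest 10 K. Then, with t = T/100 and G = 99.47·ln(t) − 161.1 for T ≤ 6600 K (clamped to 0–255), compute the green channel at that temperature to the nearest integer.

183

M_in = 10⁶/4043 = 247.34; M_out = 247.34 + (+67) = 314.34.
T_out = 10⁶/314.34 = 3181.3 K → 3180 K; t = 31.8.
G = 99.47·ln 31.8 − 161.1 = 99.47·3.4595 − 161.1 = 183.013.
Rounded: 183.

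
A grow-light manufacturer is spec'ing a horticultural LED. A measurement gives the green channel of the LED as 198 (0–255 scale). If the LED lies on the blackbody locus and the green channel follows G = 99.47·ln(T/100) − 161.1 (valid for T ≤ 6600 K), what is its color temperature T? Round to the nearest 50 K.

3700 K

ln t = (198 + 161.1) / 99.47 = 3.6101.
t = e^3.6101 = 36.971.
T = 100·t = 3697 K → 3700 K to the nearest 50 K.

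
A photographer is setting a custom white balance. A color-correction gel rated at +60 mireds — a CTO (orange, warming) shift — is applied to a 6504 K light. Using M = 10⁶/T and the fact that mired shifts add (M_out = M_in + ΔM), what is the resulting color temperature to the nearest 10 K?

M_in = 10⁶/6504 = 153.75 mireds.
M_out = 153.75 + (+60) = 213.75 mireds.
T_out = 10⁶/213.75 = 4678.3 K → 4680 K.

4680 K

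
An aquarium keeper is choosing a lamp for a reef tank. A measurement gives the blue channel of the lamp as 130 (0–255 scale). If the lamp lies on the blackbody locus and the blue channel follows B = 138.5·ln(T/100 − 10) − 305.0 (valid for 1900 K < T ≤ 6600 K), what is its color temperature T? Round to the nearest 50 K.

3300 K

ln(t − 10) = (130 + 305.0) / 138.5 = 3.1408.
t − 10 = e^3.1408 = 23.122, so t = 33.122.
T = 100·t = 3312 K → 3300 K to the nearest 50 K.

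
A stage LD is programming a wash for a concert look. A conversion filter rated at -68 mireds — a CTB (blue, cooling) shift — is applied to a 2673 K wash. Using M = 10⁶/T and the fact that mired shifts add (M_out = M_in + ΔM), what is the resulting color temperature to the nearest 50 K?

M_in = 10⁶/2673 = 374.11 mireds.
M_out = 374.11 + (-68) = 306.11 mireds.
T_out = 10⁶/306.11 = 3266.8 K → 3250 K.

3250 K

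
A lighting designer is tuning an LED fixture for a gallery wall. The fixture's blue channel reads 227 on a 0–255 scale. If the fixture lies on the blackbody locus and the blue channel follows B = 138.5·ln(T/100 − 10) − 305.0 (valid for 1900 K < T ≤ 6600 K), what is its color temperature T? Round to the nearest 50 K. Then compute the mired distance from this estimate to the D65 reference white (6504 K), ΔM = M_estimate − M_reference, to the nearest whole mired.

+23 mireds

ln(t − 10) = (227 + 305.0) / 138.5 = 3.8412.
t − 10 = e^3.8412 = 46.579, so t = 56.579.
T = 100·t = 5658 K → 5650 K to the nearest 50 K.
M_estimate = 10⁶/5650 = 176.99; M_reference = 10⁶/6504 = 153.75.
ΔM = 176.99 − 153.75 = 23.24 → +23 mireds.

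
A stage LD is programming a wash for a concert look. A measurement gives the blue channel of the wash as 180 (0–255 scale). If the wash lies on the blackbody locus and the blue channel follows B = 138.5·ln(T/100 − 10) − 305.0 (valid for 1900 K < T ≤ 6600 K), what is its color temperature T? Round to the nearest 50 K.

4300 K

ln(t − 10) = (180 + 305.0) / 138.5 = 3.5018.
t − 10 = e^3.5018 = 33.175, so t = 43.175.
T = 100·t = 4318 K → 4300 K to the nearest 50 K.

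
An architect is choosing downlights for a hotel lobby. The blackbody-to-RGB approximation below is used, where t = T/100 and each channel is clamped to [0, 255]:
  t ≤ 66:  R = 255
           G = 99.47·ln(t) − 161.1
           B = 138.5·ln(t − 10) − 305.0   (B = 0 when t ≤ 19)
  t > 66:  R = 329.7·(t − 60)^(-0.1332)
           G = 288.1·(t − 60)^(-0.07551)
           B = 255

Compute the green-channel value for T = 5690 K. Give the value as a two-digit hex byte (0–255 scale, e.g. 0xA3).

t = 5690/100 = 56.9; the t ≤ 66 branch applies.
G = 99.47·ln 56.9 − 161.1 = 99.47·4.0413 − 161.1 = 240.888.
Rounded: 241; in hex, 0xF1.

0xF1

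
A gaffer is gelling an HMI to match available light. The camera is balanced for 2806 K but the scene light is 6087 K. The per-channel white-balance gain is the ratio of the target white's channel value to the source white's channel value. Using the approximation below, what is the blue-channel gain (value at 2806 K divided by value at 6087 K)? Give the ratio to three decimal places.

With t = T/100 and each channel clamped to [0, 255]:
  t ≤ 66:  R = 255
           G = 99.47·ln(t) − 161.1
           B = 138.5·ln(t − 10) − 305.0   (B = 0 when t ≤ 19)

0.400

At 6087 K (t = 60.87):
  B = 138.5·ln(60.87 − 10) − 305.0 = 138.5·ln 50.87 − 305.0 = 138.5·3.9293 − 305.0 = 239.204.
At 2806 K (t = 28.06):
  B = 138.5·ln(28.06 − 10) − 305.0 = 138.5·ln 18.06 − 305.0 = 138.5·2.8937 − 305.0 = 95.777.
Gain = 95.777 / 239.204 = 0.4004 → 0.400.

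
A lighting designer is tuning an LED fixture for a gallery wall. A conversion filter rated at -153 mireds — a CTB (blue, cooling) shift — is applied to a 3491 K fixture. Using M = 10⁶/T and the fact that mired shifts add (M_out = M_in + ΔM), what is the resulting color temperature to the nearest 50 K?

M_in = 10⁶/3491 = 286.45 mireds.
M_out = 286.45 + (-153) = 133.45 mireds.
T_out = 10⁶/133.45 = 7493.4 K → 7500 K.

7500 K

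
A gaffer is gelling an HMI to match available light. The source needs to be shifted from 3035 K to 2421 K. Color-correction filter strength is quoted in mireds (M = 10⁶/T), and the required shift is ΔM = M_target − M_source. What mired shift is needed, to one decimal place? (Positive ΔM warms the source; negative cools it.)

M_source = 10⁶/3035 = 329.489; M_target = 10⁶/2421 = 413.052.
ΔM = 413.052 − 329.489 = 83.563 → +83.6 mireds, a warming shift.

+83.6 mireds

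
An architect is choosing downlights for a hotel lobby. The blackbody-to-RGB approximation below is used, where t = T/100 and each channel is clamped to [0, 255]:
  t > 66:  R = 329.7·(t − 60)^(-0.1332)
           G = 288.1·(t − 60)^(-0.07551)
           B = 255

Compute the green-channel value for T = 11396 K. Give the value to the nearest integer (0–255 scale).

213

t = 11396/100 = 113.96; the t > 66 branch applies.
G = 288.1·(113.96 − 60)^(-0.07551) = 288.1·53.96^(-0.07551) = 288.1·0.73997 = 213.184.
Rounded: 213.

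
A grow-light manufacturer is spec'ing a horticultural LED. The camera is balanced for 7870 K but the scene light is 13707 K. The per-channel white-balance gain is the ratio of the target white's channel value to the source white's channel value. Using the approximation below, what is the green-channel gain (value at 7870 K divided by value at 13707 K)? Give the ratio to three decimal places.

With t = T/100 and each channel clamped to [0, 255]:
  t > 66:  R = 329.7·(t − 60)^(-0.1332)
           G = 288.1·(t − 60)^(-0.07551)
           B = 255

1.113

At 13707 K (t = 137.07):
  G = 288.1·(137.07 − 60)^(-0.07551) = 288.1·77.07^(-0.07551) = 288.1·0.72031 = 207.522.
At 7870 K (t = 78.7):
  G = 288.1·(78.7 − 60)^(-0.07551) = 288.1·18.7^(-0.07551) = 288.1·0.80161 = 230.944.
Gain = 230.944 / 207.522 = 1.1129 → 1.113.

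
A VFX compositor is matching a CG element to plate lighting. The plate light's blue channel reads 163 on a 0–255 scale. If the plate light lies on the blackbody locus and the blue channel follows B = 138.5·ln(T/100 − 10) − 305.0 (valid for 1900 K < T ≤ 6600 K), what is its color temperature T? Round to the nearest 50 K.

ln(t − 10) = (163 + 305.0) / 138.5 = 3.3791.
t − 10 = e^3.3791 = 29.343, so t = 39.343.
T = 100·t = 3934 K → 3950 K to the nearest 50 K.

3950 K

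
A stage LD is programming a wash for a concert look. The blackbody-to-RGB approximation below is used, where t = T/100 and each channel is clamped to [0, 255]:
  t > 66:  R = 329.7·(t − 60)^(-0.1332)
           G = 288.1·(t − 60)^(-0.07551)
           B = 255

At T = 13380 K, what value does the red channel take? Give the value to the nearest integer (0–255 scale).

186

t = 13380/100 = 133.8; the t > 66 branch applies.
R = 329.7·(133.8 − 60)^(-0.1332) = 329.7·73.8^(-0.1332) = 329.7·0.56386 = 185.906.
Rounded: 186.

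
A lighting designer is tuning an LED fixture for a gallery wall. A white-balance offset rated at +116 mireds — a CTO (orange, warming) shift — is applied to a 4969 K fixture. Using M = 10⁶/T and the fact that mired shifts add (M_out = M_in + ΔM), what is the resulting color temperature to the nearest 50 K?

M_in = 10⁶/4969 = 201.25 mireds.
M_out = 201.25 + (+116) = 317.25 mireds.
T_out = 10⁶/317.25 = 3152.1 K → 3150 K.

3150 K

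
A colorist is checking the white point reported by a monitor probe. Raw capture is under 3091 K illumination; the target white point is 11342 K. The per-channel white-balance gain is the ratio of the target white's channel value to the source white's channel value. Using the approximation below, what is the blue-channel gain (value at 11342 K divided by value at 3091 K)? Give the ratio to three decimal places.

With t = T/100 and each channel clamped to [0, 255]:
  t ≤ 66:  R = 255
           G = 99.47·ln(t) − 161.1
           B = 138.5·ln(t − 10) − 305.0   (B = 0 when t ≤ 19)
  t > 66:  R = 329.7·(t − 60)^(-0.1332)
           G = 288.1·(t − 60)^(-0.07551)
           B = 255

2.197

At 3091 K (t = 30.91):
  B = 138.5·ln(30.91 − 10) − 305.0 = 138.5·ln 20.91 − 305.0 = 138.5·3.0402 − 305.0 = 116.072.
At 11342 K (t = 113.42):
  B = 255 by definition for t > 66.
Gain = 255.000 / 116.072 = 2.1969 → 2.197.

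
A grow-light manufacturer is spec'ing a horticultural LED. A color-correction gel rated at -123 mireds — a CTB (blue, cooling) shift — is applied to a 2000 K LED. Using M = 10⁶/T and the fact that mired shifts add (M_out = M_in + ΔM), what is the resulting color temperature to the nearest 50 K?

2650 K

M_in = 10⁶/2000 = 500.00 mireds.
M_out = 500.00 + (-123) = 377.00 mireds.
T_out = 10⁶/377.00 = 2652.5 K → 2650 K.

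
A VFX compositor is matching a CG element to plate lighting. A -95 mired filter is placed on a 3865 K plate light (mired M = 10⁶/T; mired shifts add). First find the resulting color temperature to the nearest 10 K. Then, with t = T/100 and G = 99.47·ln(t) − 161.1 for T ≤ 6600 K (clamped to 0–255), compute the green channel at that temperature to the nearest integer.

248

M_in = 10⁶/3865 = 258.73; M_out = 258.73 + (-95) = 163.73.
T_out = 10⁶/163.73 = 6107.5 K → 6110 K; t = 61.1.
G = 99.47·ln 61.1 − 161.1 = 99.47·4.1125 − 161.1 = 247.972.
Rounded: 248.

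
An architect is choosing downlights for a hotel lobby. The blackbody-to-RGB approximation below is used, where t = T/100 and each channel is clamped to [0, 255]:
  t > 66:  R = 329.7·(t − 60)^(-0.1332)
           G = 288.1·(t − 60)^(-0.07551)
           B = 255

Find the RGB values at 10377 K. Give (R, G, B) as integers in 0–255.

(199, 217, 255)

t = 10377/100 = 103.77; the t > 66 branch applies.
R = 329.7·(103.77 − 60)^(-0.1332) = 329.7·43.77^(-0.1332) = 329.7·0.60450 = 199.303.
G = 288.1·(103.77 − 60)^(-0.07551) = 288.1·43.77^(-0.07551) = 288.1·0.75175 = 216.580.
B = 255 by definition for t > 66.
Rounded: (199, 217, 255).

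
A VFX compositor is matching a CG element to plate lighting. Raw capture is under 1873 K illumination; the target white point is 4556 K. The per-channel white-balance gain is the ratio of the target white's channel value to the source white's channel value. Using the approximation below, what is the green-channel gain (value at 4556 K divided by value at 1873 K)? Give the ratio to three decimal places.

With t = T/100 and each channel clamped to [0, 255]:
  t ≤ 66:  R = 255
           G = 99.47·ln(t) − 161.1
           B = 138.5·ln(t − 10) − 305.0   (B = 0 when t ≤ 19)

At 1873 K (t = 18.73):
  G = 99.47·ln 18.73 − 161.1 = 99.47·2.9301 − 161.1 = 130.360.
At 4556 K (t = 45.56):
  G = 99.47·ln 45.56 − 161.1 = 99.47·3.8190 − 161.1 = 218.779.
Gain = 218.779 / 130.360 = 1.6783 → 1.678.

1.678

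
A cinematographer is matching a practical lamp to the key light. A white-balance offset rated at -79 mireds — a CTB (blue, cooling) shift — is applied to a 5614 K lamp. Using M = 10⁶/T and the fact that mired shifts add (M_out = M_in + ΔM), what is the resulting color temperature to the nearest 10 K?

10090 K

M_in = 10⁶/5614 = 178.13 mireds.
M_out = 178.13 + (-79) = 99.13 mireds.
T_out = 10⁶/99.13 = 10088.2 K → 10090 K.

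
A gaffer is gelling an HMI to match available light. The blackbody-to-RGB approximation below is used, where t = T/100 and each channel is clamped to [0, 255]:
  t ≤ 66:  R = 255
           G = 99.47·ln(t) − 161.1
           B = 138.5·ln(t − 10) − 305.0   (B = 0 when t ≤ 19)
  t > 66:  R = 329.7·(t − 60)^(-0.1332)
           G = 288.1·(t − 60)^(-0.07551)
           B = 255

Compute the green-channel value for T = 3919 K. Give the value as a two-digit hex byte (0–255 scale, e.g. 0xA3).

0xCC

t = 3919/100 = 39.19; the t ≤ 66 branch applies.
G = 99.47·ln 39.19 − 161.1 = 99.47·3.6684 − 161.1 = 203.798.
Rounded: 204; in hex, 0xCC.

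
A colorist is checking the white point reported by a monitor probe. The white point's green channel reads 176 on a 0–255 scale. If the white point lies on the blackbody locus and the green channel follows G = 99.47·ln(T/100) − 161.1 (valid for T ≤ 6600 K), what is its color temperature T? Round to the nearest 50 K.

2950 K

ln t = (176 + 161.1) / 99.47 = 3.3890.
t = e^3.3890 = 29.635.
T = 100·t = 2964 K → 2950 K to the nearest 50 K.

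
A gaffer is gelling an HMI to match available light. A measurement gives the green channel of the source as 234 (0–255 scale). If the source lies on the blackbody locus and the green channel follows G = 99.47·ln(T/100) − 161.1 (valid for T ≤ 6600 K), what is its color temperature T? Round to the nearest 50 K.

ln t = (234 + 161.1) / 99.47 = 3.9721.
t = e^3.9721 = 53.093.
T = 100·t = 5309 K → 5300 K to the nearest 50 K.

5300 K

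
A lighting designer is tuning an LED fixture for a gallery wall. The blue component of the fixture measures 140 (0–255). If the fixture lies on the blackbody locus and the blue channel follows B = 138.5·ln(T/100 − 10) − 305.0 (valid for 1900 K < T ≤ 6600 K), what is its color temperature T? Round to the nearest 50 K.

ln(t − 10) = (140 + 305.0) / 138.5 = 3.2130.
t − 10 = e^3.2130 = 24.853, so t = 34.853.
T = 100·t = 3485 K → 3500 K to the nearest 50 K.

3500 K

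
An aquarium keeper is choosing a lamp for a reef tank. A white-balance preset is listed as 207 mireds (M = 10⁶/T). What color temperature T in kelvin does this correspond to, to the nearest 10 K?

4830 K

T = 10⁶ / 207 = 4830.92 K → 4830 K.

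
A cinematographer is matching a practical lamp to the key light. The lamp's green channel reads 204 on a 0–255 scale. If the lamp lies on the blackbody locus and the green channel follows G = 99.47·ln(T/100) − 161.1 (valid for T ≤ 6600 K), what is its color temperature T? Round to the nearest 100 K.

ln t = (204 + 161.1) / 99.47 = 3.6705.
t = e^3.6705 = 39.270.
T = 100·t = 3927 K → 3900 K to the nearest 100 K.

3900 K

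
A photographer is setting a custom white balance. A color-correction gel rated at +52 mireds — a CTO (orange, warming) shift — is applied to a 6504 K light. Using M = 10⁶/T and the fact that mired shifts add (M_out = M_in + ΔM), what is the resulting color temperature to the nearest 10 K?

M_in = 10⁶/6504 = 153.75 mireds.
M_out = 153.75 + (+52) = 205.75 mireds.
T_out = 10⁶/205.75 = 4860.2 K → 4860 K.

4860 K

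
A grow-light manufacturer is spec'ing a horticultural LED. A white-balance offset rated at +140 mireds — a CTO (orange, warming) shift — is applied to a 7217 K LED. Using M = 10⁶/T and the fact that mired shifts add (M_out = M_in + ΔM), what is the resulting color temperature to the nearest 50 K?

M_in = 10⁶/7217 = 138.56 mireds.
M_out = 138.56 + (+140) = 278.56 mireds.
T_out = 10⁶/278.56 = 3589.9 K → 3600 K.

3600 K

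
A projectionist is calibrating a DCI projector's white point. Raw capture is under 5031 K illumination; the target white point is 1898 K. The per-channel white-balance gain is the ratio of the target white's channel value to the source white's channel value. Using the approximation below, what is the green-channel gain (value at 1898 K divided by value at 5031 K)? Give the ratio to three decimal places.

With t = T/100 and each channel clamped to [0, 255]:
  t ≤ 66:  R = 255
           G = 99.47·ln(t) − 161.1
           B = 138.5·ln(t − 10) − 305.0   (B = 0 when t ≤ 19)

0.576

At 5031 K (t = 50.31):
  G = 99.47·ln 50.31 − 161.1 = 99.47·3.9182 − 161.1 = 228.644.
At 1898 K (t = 18.98):
  G = 99.47·ln 18.98 − 161.1 = 99.47·2.9434 − 161.1 = 131.679.
Gain = 131.679 / 228.644 = 0.5759 → 0.576.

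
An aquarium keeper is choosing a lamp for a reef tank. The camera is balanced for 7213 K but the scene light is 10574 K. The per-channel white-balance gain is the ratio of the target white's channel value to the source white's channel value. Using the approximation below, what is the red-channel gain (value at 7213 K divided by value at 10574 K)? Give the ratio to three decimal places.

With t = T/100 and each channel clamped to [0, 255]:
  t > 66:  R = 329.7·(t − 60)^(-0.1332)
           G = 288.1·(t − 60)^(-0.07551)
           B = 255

1.193

At 10574 K (t = 105.74):
  R = 329.7·(105.74 − 60)^(-0.1332) = 329.7·45.74^(-0.1332) = 329.7·0.60096 = 198.138.
At 7213 K (t = 72.13):
  R = 329.7·(72.13 − 60)^(-0.1332) = 329.7·12.13^(-0.1332) = 329.7·0.71718 = 236.455.
Gain = 236.455 / 198.138 = 1.1934 → 1.193.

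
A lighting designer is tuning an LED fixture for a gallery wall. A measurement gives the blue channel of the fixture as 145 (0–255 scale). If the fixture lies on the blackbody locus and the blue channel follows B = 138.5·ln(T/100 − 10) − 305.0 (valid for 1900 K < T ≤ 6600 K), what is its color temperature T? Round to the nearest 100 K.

3600 K

ln(t − 10) = (145 + 305.0) / 138.5 = 3.2491.
t − 10 = e^3.2491 = 25.767, so t = 35.767.
T = 100·t = 3577 K → 3600 K to the nearest 100 K.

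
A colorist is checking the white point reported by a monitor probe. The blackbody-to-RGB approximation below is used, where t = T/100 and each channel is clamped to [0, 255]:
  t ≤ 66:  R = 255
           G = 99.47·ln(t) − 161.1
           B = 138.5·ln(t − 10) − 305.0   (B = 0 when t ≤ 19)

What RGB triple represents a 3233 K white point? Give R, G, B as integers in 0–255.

R=255, G=185, B=125

t = 3233/100 = 32.33; the t ≤ 66 branch applies.
R = 255 by definition for t ≤ 66.
G = 99.47·ln 32.33 − 161.1 = 99.47·3.4760 − 161.1 = 184.657.
B = 138.5·ln(32.33 − 10) − 305.0 = 138.5·ln 22.33 − 305.0 = 138.5·3.1059 − 305.0 = 125.171.
Rounded: (255, 185, 125).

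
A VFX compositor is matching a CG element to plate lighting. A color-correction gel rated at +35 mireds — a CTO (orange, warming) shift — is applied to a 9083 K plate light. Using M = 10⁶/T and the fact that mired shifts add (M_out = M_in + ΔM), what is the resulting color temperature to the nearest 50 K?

M_in = 10⁶/9083 = 110.10 mireds.
M_out = 110.10 + (+35) = 145.10 mireds.
T_out = 10⁶/145.10 = 6892.0 K → 6900 K.

6900 K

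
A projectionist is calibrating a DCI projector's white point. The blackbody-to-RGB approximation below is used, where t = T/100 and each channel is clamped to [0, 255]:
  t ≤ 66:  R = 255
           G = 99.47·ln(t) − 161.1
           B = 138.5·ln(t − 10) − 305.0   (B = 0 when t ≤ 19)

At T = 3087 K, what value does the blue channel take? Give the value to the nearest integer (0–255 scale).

116

t = 3087/100 = 30.87; the t ≤ 66 branch applies.
B = 138.5·ln(30.87 − 10) − 305.0 = 138.5·ln 20.87 − 305.0 = 138.5·3.0383 − 305.0 = 115.806.
Rounded: 116.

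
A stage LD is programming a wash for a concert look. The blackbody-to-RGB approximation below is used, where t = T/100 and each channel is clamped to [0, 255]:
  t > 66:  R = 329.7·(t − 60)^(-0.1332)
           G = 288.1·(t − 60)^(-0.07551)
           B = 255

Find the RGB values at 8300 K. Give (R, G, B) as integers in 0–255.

t = 8300/100 = 83; the t > 66 branch applies.
R = 329.7·(83 − 60)^(-0.1332) = 329.7·23^(-0.1332) = 329.7·0.65859 = 217.138.
G = 288.1·(83 − 60)^(-0.07551) = 288.1·23^(-0.07551) = 288.1·0.78918 = 227.363.
B = 255 by definition for t > 66.
Rounded: (217, 227, 255).

(217, 227, 255)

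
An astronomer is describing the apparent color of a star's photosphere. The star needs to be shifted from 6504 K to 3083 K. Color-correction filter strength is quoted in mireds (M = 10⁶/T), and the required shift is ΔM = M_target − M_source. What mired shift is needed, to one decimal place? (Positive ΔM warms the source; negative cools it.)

M_source = 10⁶/6504 = 153.752; M_target = 10⁶/3083 = 324.359.
ΔM = 324.359 − 153.752 = 170.608 → +170.6 mireds, a warming shift.

+170.6 mireds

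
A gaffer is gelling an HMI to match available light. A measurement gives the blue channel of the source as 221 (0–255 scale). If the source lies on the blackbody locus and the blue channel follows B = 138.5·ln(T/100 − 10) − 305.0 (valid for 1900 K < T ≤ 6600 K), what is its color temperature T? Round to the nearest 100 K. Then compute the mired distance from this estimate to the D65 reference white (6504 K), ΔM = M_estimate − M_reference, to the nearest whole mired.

+28 mireds

ln(t − 10) = (221 + 305.0) / 138.5 = 3.7978.
t − 10 = e^3.7978 = 44.604, so t = 54.604.
T = 100·t = 5460 K → 5500 K to the nearest 100 K.
M_estimate = 10⁶/5500 = 181.82; M_reference = 10⁶/6504 = 153.75.
ΔM = 181.82 − 153.75 = 28.07 → +28 mireds.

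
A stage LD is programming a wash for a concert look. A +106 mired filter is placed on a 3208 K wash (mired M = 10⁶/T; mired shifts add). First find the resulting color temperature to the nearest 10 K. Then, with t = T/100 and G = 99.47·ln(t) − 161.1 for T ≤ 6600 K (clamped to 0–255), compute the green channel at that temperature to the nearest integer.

M_in = 10⁶/3208 = 311.72; M_out = 311.72 + (+106) = 417.72.
T_out = 10⁶/417.72 = 2393.9 K → 2390 K; t = 23.9.
G = 99.47·ln 23.9 − 161.1 = 99.47·3.1739 − 161.1 = 154.606.
Rounded: 155.

155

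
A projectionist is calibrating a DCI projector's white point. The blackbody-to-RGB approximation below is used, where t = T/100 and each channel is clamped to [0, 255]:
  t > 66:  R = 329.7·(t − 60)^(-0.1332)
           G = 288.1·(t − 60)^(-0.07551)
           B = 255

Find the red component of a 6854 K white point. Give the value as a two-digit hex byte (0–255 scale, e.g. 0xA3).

0xF8

t = 6854/100 = 68.54; the t > 66 branch applies.
R = 329.7·(68.54 − 60)^(-0.1332) = 329.7·8.54^(-0.1332) = 329.7·0.75150 = 247.770.
Rounded: 248; in hex, 0xF8.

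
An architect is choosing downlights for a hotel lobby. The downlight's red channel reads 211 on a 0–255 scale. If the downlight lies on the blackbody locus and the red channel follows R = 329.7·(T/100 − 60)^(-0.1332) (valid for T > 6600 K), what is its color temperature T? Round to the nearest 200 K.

8800 K

(t − 60)^(-0.1332) = 211/329.7 = 0.63998.
t − 60 = 0.63998^(1/-0.1332) = 0.63998^(-7.508) = 28.525, so t = 88.525.
T = 100·t = 8853 K → 8800 K to the nearest 200 K.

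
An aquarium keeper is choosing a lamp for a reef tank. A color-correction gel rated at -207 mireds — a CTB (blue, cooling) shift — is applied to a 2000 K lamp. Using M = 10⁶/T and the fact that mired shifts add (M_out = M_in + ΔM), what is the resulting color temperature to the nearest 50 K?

M_in = 10⁶/2000 = 500.00 mireds.
M_out = 500.00 + (-207) = 293.00 mireds.
T_out = 10⁶/293.00 = 3413.0 K → 3400 K.

3400 K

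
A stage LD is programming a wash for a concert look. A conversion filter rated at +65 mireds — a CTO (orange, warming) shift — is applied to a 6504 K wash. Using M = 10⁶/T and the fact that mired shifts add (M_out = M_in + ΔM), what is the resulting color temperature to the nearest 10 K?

M_in = 10⁶/6504 = 153.75 mireds.
M_out = 153.75 + (+65) = 218.75 mireds.
T_out = 10⁶/218.75 = 4571.4 K → 4570 K.

4570 K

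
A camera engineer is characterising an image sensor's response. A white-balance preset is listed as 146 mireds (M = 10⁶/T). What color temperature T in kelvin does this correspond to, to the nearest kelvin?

6849 K

T = 10⁶ / 146 = 6849.32 K → 6849 K.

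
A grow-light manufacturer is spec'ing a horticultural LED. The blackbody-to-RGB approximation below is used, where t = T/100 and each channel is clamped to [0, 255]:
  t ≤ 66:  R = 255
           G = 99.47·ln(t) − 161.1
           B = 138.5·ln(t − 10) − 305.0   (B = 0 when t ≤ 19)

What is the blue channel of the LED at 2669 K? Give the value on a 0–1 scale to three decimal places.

t = 2669/100 = 26.69; the t ≤ 66 branch applies.
B = 138.5·ln(26.69 − 10) − 305.0 = 138.5·ln 16.69 − 305.0 = 138.5·2.8148 − 305.0 = 84.851.
On a 0–1 scale: 84.851/255 = 0.3327 → 0.333.

0.333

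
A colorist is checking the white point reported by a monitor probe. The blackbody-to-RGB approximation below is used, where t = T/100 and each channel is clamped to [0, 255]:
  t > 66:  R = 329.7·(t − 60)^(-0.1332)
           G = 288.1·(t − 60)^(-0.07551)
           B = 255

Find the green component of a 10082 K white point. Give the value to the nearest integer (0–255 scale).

218

t = 10082/100 = 100.82; the t > 66 branch applies.
G = 288.1·(100.82 − 60)^(-0.07551) = 288.1·40.82^(-0.07551) = 288.1·0.75572 = 217.724.
Rounded: 218.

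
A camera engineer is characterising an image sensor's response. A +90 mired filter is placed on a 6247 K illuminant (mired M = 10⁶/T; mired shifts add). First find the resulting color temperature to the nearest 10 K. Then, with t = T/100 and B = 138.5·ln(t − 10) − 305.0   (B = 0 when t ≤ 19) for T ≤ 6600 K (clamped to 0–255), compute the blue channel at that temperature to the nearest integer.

166

M_in = 10⁶/6247 = 160.08; M_out = 160.08 + (+90) = 250.08.
T_out = 10⁶/250.08 = 3998.8 K → 4000 K; t = 40.
B = 138.5·ln(40 − 10) − 305.0 = 138.5·ln 30 − 305.0 = 138.5·3.4012 − 305.0 = 166.066.
Rounded: 166.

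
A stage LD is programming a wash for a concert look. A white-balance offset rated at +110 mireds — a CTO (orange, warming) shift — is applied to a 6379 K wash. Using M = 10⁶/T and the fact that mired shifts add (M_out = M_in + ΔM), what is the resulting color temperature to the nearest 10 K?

M_in = 10⁶/6379 = 156.76 mireds.
M_out = 156.76 + (+110) = 266.76 mireds.
T_out = 10⁶/266.76 = 3748.6 K → 3750 K.

3750 K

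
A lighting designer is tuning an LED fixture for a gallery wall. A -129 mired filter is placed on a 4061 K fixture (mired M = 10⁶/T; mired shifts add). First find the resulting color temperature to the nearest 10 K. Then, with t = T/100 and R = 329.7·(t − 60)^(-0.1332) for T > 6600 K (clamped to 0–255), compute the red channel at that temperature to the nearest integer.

M_in = 10⁶/4061 = 246.24; M_out = 246.24 + (-129) = 117.24.
T_out = 10⁶/117.24 = 8529.2 K → 8530 K; t = 85.3.
R = 329.7·(85.3 − 60)^(-0.1332) = 329.7·25.3^(-0.1332) = 329.7·0.65029 = 214.399.
Rounded: 214.

214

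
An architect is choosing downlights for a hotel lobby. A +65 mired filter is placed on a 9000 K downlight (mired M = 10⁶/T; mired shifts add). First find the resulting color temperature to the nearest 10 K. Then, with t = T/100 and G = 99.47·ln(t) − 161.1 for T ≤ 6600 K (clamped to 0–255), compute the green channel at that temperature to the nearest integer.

M_in = 10⁶/9000 = 111.11; M_out = 111.11 + (+65) = 176.11.
T_out = 10⁶/176.11 = 5678.2 K → 5680 K; t = 56.8.
G = 99.47·ln 56.8 − 161.1 = 99.47·4.0395 − 161.1 = 240.713.
Rounded: 241.

241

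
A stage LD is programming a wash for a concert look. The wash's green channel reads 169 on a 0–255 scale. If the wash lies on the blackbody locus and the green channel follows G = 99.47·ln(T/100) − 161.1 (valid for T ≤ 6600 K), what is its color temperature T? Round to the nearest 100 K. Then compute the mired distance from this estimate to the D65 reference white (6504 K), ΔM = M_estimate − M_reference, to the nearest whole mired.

+203 mireds

ln t = (169 + 161.1) / 99.47 = 3.3186.
t = e^3.3186 = 27.621.
T = 100·t = 2762 K → 2800 K to the nearest 100 K.
M_estimate = 10⁶/2800 = 357.14; M_reference = 10⁶/6504 = 153.75.
ΔM = 357.14 − 153.75 = 203.39 → +203 mireds.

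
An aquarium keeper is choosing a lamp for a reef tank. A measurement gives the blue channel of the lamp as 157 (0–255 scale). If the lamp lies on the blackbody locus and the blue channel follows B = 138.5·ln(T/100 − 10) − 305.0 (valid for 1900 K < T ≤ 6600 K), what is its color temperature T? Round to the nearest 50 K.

3800 K

ln(t − 10) = (157 + 305.0) / 138.5 = 3.3357.
t − 10 = e^3.3357 = 28.099, so t = 38.099.
T = 100·t = 3810 K → 3800 K to the nearest 50 K.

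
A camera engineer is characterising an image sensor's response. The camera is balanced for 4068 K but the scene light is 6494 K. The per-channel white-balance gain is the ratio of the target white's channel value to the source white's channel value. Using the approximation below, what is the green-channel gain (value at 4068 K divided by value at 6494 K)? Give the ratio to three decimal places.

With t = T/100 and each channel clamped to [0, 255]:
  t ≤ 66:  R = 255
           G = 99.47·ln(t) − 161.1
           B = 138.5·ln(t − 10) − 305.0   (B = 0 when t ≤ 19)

0.817

At 6494 K (t = 64.94):
  G = 99.47·ln 64.94 − 161.1 = 99.47·4.1735 − 161.1 = 254.034.
At 4068 K (t = 40.68):
  G = 99.47·ln 40.68 − 161.1 = 99.47·3.7057 − 161.1 = 207.510.
Gain = 207.510 / 254.034 = 0.8169 → 0.817.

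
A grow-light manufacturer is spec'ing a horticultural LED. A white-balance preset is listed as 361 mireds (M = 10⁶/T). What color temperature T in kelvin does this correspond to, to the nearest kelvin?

T = 10⁶ / 361 = 2770.08 K → 2770 K.

2770 K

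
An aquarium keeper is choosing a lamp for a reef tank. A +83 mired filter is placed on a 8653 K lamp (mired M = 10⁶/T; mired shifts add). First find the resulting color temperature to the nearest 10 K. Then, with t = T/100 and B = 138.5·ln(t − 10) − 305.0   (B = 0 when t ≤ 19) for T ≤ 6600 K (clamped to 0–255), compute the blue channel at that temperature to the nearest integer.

M_in = 10⁶/8653 = 115.57; M_out = 115.57 + (+83) = 198.57.
T_out = 10⁶/198.57 = 5036.1 K → 5040 K; t = 50.4.
B = 138.5·ln(50.4 − 10) − 305.0 = 138.5·ln 40.4 − 305.0 = 138.5·3.6988 − 305.0 = 207.288.
Rounded: 207.

207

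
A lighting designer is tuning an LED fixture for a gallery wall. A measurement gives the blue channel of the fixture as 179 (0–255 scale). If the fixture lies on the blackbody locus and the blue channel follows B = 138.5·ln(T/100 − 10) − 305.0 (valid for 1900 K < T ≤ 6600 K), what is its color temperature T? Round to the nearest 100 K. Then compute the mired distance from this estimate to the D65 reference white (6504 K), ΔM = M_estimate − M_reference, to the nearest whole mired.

+79 mireds

ln(t − 10) = (179 + 305.0) / 138.5 = 3.4946.
t − 10 = e^3.4946 = 32.937, so t = 42.937.
T = 100·t = 4294 K → 4300 K to the nearest 100 K.
M_estimate = 10⁶/4300 = 232.56; M_reference = 10⁶/6504 = 153.75.
ΔM = 232.56 − 153.75 = 78.81 → +79 mireds.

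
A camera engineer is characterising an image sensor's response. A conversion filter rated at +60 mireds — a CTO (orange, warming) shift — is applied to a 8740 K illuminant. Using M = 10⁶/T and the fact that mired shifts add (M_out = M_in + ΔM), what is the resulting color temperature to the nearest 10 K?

M_in = 10⁶/8740 = 114.42 mireds.
M_out = 114.42 + (+60) = 174.42 mireds.
T_out = 10⁶/174.42 = 5733.4 K → 5730 K.

5730 K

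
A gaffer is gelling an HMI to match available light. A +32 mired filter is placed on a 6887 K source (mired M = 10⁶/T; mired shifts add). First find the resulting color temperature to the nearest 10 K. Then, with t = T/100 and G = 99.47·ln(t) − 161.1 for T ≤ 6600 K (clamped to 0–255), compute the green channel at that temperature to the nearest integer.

M_in = 10⁶/6887 = 145.20; M_out = 145.20 + (+32) = 177.20.
T_out = 10⁶/177.20 = 5643.3 K → 5640 K; t = 56.4.
G = 99.47·ln 56.4 − 161.1 = 99.47·4.0325 − 161.1 = 240.010.
Rounded: 240.

240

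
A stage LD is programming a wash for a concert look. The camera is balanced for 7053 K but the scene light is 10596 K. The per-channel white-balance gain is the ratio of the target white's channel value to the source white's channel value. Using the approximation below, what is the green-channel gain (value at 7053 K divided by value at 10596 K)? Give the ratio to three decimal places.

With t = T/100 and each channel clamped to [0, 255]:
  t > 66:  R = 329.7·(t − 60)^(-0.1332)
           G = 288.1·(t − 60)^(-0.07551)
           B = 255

At 10596 K (t = 105.96):
  G = 288.1·(105.96 − 60)^(-0.07551) = 288.1·45.96^(-0.07551) = 288.1·0.74899 = 215.783.
At 7053 K (t = 70.53):
  G = 288.1·(70.53 − 60)^(-0.07551) = 288.1·10.53^(-0.07551) = 288.1·0.83714 = 241.179.
Gain = 241.179 / 215.783 = 1.1177 → 1.118.

1.118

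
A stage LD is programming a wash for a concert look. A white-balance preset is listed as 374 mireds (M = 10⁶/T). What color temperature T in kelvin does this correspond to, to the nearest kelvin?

T = 10⁶ / 374 = 2673.80 K → 2674 K.

2674 K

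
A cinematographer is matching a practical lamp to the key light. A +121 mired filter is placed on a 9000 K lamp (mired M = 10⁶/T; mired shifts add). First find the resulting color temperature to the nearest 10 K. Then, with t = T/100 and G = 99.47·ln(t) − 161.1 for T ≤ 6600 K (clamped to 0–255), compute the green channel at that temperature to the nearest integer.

M_in = 10⁶/9000 = 111.11; M_out = 111.11 + (+121) = 232.11.
T_out = 10⁶/232.11 = 4308.3 K → 4310 K; t = 43.1.
G = 99.47·ln 43.1 − 161.1 = 99.47·3.7635 − 161.1 = 213.258.
Rounded: 213.

213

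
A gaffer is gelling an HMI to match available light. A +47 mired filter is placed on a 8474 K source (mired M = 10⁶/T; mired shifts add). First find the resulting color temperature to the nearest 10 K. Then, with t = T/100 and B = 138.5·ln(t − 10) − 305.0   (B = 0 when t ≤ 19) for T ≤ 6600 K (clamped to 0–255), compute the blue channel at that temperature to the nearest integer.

M_in = 10⁶/8474 = 118.01; M_out = 118.01 + (+47) = 165.01.
T_out = 10⁶/165.01 = 6060.3 K → 6060 K; t = 60.6.
B = 138.5·ln(60.6 − 10) − 305.0 = 138.5·ln 50.6 − 305.0 = 138.5·3.9240 − 305.0 = 238.467.
Rounded: 238.

238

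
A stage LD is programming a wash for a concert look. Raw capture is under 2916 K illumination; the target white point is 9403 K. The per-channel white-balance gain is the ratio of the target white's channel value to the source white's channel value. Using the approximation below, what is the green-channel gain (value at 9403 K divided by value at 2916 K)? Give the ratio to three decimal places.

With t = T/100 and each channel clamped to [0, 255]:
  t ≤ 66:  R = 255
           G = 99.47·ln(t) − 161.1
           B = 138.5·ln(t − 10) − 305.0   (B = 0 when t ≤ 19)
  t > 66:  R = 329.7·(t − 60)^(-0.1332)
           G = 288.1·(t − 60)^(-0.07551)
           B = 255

At 2916 K (t = 29.16):
  G = 99.47·ln 29.16 − 161.1 = 99.47·3.3728 − 161.1 = 174.392.
At 9403 K (t = 94.03):
  G = 288.1·(94.03 − 60)^(-0.07551) = 288.1·34.03^(-0.07551) = 288.1·0.76618 = 220.736.
Gain = 220.736 / 174.392 = 1.2657 → 1.266.

1.266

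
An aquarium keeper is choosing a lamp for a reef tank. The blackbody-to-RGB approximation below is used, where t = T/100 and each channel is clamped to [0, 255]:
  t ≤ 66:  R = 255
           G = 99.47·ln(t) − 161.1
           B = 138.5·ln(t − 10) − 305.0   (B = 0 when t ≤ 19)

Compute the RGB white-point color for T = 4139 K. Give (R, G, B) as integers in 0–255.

t = 4139/100 = 41.39; the t ≤ 66 branch applies.
R = 255 by definition for t ≤ 66.
G = 99.47·ln 41.39 − 161.1 = 99.47·3.7230 − 161.1 = 209.231.
B = 138.5·ln(41.39 − 10) − 305.0 = 138.5·ln 31.39 − 305.0 = 138.5·3.4465 − 305.0 = 172.339.
Rounded: (255, 209, 172).

(255, 209, 172)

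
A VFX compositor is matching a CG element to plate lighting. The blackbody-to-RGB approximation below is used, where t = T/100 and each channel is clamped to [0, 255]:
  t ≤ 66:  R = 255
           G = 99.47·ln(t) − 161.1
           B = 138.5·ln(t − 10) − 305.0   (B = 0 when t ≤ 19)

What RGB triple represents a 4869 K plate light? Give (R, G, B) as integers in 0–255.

t = 4869/100 = 48.69; the t ≤ 66 branch applies.
R = 255 by definition for t ≤ 66.
G = 99.47·ln 48.69 − 161.1 = 99.47·3.8855 − 161.1 = 225.388.
B = 138.5·ln(48.69 − 10) − 305.0 = 138.5·ln 38.69 − 305.0 = 138.5·3.6556 − 305.0 = 201.298.
Rounded: (255, 225, 201).

(255, 225, 201)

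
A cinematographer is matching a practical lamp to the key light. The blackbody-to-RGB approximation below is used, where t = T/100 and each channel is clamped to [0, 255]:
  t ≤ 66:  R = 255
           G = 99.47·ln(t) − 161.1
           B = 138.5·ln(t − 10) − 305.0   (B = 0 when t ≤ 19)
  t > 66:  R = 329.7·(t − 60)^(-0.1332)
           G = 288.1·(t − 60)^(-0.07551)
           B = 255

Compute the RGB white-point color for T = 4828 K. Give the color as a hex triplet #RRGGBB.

#FFE1C8

t = 4828/100 = 48.28; the t ≤ 66 branch applies.
R = 255 by definition for t ≤ 66.
G = 99.47·ln 48.28 − 161.1 = 99.47·3.8770 − 161.1 = 224.547.
B = 138.5·ln(48.28 − 10) − 305.0 = 138.5·ln 38.28 − 305.0 = 138.5·3.6449 − 305.0 = 199.822.
Rounded: (255, 225, 200).
In hex: #FFE1C8.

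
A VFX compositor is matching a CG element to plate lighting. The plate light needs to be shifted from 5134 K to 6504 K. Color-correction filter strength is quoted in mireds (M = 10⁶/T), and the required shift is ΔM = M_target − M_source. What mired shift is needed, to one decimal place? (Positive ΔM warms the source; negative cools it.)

-41.0 mireds

M_source = 10⁶/5134 = 194.780; M_target = 10⁶/6504 = 153.752.
ΔM = 153.752 − 194.780 = -41.028 → -41.0 mireds, a cooling shift.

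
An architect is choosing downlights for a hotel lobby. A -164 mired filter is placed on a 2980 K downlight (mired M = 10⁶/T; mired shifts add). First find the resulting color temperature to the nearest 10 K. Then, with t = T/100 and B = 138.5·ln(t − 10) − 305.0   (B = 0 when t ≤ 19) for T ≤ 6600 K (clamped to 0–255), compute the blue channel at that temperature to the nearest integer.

232

M_in = 10⁶/2980 = 335.57; M_out = 335.57 + (-164) = 171.57.
T_out = 10⁶/171.57 = 5828.5 K → 5830 K; t = 58.3.
B = 138.5·ln(58.3 − 10) − 305.0 = 138.5·ln 48.3 − 305.0 = 138.5·3.8774 − 305.0 = 232.024.
Rounded: 232.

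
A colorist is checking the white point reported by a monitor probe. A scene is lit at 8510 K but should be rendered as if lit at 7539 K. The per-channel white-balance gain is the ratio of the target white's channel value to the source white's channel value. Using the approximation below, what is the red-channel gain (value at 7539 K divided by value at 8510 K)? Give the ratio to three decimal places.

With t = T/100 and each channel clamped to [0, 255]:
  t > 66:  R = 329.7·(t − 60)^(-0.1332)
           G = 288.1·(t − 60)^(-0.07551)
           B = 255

1.067

At 8510 K (t = 85.1):
  R = 329.7·(85.1 − 60)^(-0.1332) = 329.7·25.1^(-0.1332) = 329.7·0.65097 = 214.626.
At 7539 K (t = 75.39):
  R = 329.7·(75.39 − 60)^(-0.1332) = 329.7·15.39^(-0.1332) = 329.7·0.69480 = 229.076.
Gain = 229.076 / 214.626 = 1.0673 → 1.067.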